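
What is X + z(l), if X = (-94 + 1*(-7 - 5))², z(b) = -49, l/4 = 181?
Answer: 11187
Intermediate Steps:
l = 724 (l = 4*181 = 724)
X = 11236 (X = (-94 + 1*(-12))² = (-94 - 12)² = (-106)² = 11236)
X + z(l) = 11236 - 49 = 11187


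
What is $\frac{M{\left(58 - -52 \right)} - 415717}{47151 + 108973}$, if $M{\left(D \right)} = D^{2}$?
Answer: $- \frac{403617}{156124} \approx -2.5852$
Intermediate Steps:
$\frac{M{\left(58 - -52 \right)} - 415717}{47151 + 108973} = \frac{\left(58 - -52\right)^{2} - 415717}{47151 + 108973} = \frac{\left(58 + 52\right)^{2} - 415717}{156124} = \left(110^{2} - 415717\right) \frac{1}{156124} = \left(12100 - 415717\right) \frac{1}{156124} = \left(-403617\right) \frac{1}{156124} = - \frac{403617}{156124}$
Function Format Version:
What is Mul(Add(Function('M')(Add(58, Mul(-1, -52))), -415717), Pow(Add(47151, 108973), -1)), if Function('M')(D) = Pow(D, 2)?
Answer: Rational(-403617, 156124) ≈ -2.5852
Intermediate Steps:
Mul(Add(Function('M')(Add(58, Mul(-1, -52))), -415717), Pow(Add(47151, 108973), -1)) = Mul(Add(Pow(Add(58, Mul(-1, -52)), 2), -415717), Pow(Add(47151, 108973), -1)) = Mul(Add(Pow(Add(58, 52), 2), -415717), Pow(156124, -1)) = Mul(Add(Pow(110, 2), -415717), Rational(1, 156124)) = Mul(Add(12100, -415717), Rational(1, 156124)) = Mul(-403617, Rational(1, 156124)) = Rational(-403617, 156124)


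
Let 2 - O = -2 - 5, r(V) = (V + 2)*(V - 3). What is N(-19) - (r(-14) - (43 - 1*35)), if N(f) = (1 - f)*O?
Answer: -16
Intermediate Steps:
r(V) = (-3 + V)*(2 + V) (r(V) = (2 + V)*(-3 + V) = (-3 + V)*(2 + V))
O = 9 (O = 2 - (-2 - 5) = 2 - 1*(-7) = 2 + 7 = 9)
N(f) = 9 - 9*f (N(f) = (1 - f)*9 = 9 - 9*f)
N(-19) - (r(-14) - (43 - 1*35)) = (9 - 9*(-19)) - ((-6 + (-14)² - 1*(-14)) - (43 - 1*35)) = (9 + 171) - ((-6 + 196 + 14) - (43 - 35)) = 180 - (204 - 1*8) = 180 - (204 - 8) = 180 - 1*196 = 180 - 196 = -16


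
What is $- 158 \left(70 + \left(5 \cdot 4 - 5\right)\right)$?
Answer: $-13430$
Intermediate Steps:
$- 158 \left(70 + \left(5 \cdot 4 - 5\right)\right) = - 158 \left(70 + \left(20 - 5\right)\right) = - 158 \left(70 + 15\right) = \left(-158\right) 85 = -13430$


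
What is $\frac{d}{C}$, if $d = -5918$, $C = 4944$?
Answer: $- \frac{2959}{2472} \approx -1.197$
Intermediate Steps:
$\frac{d}{C} = - \frac{5918}{4944} = \left(-5918\right) \frac{1}{4944} = - \frac{2959}{2472}$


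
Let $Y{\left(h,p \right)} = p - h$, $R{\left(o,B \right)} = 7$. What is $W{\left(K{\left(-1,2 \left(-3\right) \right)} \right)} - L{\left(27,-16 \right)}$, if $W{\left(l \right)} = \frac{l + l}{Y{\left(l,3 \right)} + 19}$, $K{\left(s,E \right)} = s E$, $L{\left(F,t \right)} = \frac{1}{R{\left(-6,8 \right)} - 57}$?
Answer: $\frac{77}{100} \approx 0.77$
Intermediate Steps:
$L{\left(F,t \right)} = - \frac{1}{50}$ ($L{\left(F,t \right)} = \frac{1}{7 - 57} = \frac{1}{-50} = - \frac{1}{50}$)
$K{\left(s,E \right)} = E s$
$W{\left(l \right)} = \frac{2 l}{22 - l}$ ($W{\left(l \right)} = \frac{l + l}{\left(3 - l\right) + 19} = \frac{2 l}{22 - l}$)
$W{\left(K{\left(-1,2 \left(-3\right) \right)} \right)} - L{\left(27,-16 \right)} = - \frac{2 \cdot 2 \left(-3\right) \left(-1\right)}{-22 + 2 \left(-3\right) \left(-1\right)} - - \frac{1}{50} = - \frac{2 \left(\left(-6\right) \left(-1\right)\right)}{-22 - -6} + \frac{1}{50} = \left(-2\right) 6 \frac{1}{-22 + 6} + \frac{1}{50} = \left(-2\right) 6 \frac{1}{-16} + \frac{1}{50} = \left(-2\right) 6 \left(- \frac{1}{16}\right) + \frac{1}{50} = \frac{3}{4} + \frac{1}{50} = \frac{77}{100}$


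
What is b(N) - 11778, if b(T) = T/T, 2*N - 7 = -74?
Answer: -11777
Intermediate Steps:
N = -67/2 (N = 7/2 + (1/2)*(-74) = 7/2 - 37 = -67/2 ≈ -33.500)
b(T) = 1
b(N) - 11778 = 1 - 11778 = -11777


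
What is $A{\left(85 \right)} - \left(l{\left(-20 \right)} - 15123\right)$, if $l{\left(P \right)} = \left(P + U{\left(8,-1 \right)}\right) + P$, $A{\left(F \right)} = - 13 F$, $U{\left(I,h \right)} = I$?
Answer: $14050$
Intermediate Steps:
$l{\left(P \right)} = 8 + 2 P$ ($l{\left(P \right)} = \left(P + 8\right) + P = \left(8 + P\right) + P = 8 + 2 P$)
$A{\left(85 \right)} - \left(l{\left(-20 \right)} - 15123\right) = \left(-13\right) 85 - \left(\left(8 + 2 \left(-20\right)\right) - 15123\right) = -1105 - \left(\left(8 - 40\right) - 15123\right) = -1105 - \left(-32 - 15123\right) = -1105 - -15155 = -1105 + 15155 = 14050$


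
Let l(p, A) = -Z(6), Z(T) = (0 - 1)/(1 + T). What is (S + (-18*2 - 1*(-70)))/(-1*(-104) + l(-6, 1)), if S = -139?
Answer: -245/243 ≈ -1.0082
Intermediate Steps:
Z(T) = -1/(1 + T)
l(p, A) = ⅐ (l(p, A) = -(-1)/(1 + 6) = -(-1)/7 = -1*(-⅐) = ⅐)
(S + (-18*2 - 1*(-70)))/(-1*(-104) + l(-6, 1)) = (-139 + (-18*2 - 1*(-70)))/(-1*(-104) + ⅐) = (-139 + (-36 + 70))/(104 + ⅐) = (-139 + 34)/(729/7) = (7/729)*(-105) = -245/243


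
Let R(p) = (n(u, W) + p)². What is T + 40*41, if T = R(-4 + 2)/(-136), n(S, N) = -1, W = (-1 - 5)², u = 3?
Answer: 223031/136 ≈ 1639.9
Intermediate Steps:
W = 36 (W = (-6)² = 36)
R(p) = (-1 + p)²
T = -9/136 (T = (-1 + (-4 + 2))²/(-136) = (-1 - 2)²*(-1/136) = (-3)²*(-1/136) = 9*(-1/136) = -9/136 ≈ -0.066176)
T + 40*41 = -9/136 + 40*41 = -9/136 + 1640 = 223031/136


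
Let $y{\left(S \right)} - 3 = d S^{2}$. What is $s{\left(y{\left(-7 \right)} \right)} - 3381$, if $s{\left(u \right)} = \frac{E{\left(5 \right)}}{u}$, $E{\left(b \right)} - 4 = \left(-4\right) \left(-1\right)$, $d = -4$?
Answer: $- \frac{652541}{193} \approx -3381.0$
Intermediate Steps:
$E{\left(b \right)} = 8$ ($E{\left(b \right)} = 4 - -4 = 4 + 4 = 8$)
$y{\left(S \right)} = 3 - 4 S^{2}$
$s{\left(u \right)} = \frac{8}{u}$
$s{\left(y{\left(-7 \right)} \right)} - 3381 = \frac{8}{3 - 4 \left(-7\right)^{2}} - 3381 = \frac{8}{3 - 196} - 3381 = \frac{8}{-193} - 3381 = 8 \left(- \frac{1}{193}\right) - 3381 = - \frac{8}{193} - 3381 = - \frac{652541}{193}$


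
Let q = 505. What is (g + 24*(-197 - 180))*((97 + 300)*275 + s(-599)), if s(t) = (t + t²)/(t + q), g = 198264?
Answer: 937021094784/47 ≈ 1.9937e+10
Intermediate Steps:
s(t) = (t + t²)/(505 + t) (s(t) = (t + t²)/(t + 505) = (t + t²)/(505 + t))
(g + 24*(-197 - 180))*((97 + 300)*275 + s(-599)) = (198264 + 24*(-197 - 180))*((97 + 300)*275 - 599*(1 - 599)/(505 - 599)) = (198264 + 24*(-377))*(397*275 - 599*(-598)/(-94)) = (198264 - 9048)*(109175 - 599*(-1/94)*(-598)) = 189216*(109175 - 179101/47) = 189216*(4952124/47) = 937021094784/47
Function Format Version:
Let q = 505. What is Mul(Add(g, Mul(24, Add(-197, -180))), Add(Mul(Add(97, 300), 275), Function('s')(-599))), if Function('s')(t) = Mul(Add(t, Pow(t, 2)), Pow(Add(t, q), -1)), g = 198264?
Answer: Rational(937021094784, 47) ≈ 1.9937e+10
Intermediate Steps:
Function('s')(t) = Mul(Pow(Add(505, t), -1), Add(t, Pow(t, 2))) (Function('s')(t) = Mul(Add(t, Pow(t, 2)), Pow(Add(t, 505), -1)) = Mul(Add(t, Pow(t, 2)), Pow(Add(505, t), -1)) = Mul(Pow(Add(505, t), -1), Add(t, Pow(t, 2))))
Mul(Add(g, Mul(24, Add(-197, -180))), Add(Mul(Add(97, 300), 275), Function('s')(-599))) = Mul(Add(198264, Mul(24, Add(-197, -180))), Add(Mul(Add(97, 300), 275), Mul(-599, Pow(Add(505, -599), -1), Add(1, -599)))) = Mul(Add(198264, Mul(24, -377)), Add(Mul(397, 275), Mul(-599, Pow(-94, -1), -598))) = Mul(Add(198264, -9048), Add(109175, Mul(-599, Rational(-1, 94), -598))) = Mul(189216, Add(109175, Rational(-179101, 47))) = Mul(189216, Rational(4952124, 47)) = Rational(937021094784, 47)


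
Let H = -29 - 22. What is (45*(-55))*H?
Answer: 126225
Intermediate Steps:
H = -51
(45*(-55))*H = (45*(-55))*(-51) = -2475*(-51) = 126225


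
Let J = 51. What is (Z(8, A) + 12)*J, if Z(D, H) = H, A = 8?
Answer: 1020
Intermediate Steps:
(Z(8, A) + 12)*J = (8 + 12)*51 = 20*51 = 1020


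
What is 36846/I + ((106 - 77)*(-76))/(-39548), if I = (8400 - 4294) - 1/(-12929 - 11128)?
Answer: 8818305244607/976618511141 ≈ 9.0294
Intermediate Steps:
I = 98778043/24057 (I = 4106 - 1/(-24057) = 4106 - 1*(-1/24057) = 4106 + 1/24057 = 98778043/24057 ≈ 4106.0)
36846/I + ((106 - 77)*(-76))/(-39548) = 36846/(98778043/24057) + ((106 - 77)*(-76))/(-39548) = 36846*(24057/98778043) + (29*(-76))*(-1/39548) = 886404222/98778043 - 2204*(-1/39548) = 886404222/98778043 + 551/9887 = 8818305244607/976618511141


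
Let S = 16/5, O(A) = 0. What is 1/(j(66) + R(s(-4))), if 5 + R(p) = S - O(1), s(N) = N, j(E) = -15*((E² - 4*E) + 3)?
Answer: -5/307134 ≈ -1.6280e-5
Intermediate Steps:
S = 16/5 (S = 16*(⅕) = 16/5 ≈ 3.2000)
j(E) = -45 - 15*E² + 60*E (j(E) = -15*(3 + E² - 4*E) = -45 - 15*E² + 60*E)
R(p) = -9/5 (R(p) = -5 + (16/5 - 1*0) = -5 + (16/5 + 0) = -5 + 16/5 = -9/5)
1/(j(66) + R(s(-4))) = 1/((-45 - 15*66² + 60*66) - 9/5) = 1/((-45 - 15*4356 + 3960) - 9/5) = 1/((-45 - 65340 + 3960) - 9/5) = 1/(-61425 - 9/5) = 1/(-307134/5) = -5/307134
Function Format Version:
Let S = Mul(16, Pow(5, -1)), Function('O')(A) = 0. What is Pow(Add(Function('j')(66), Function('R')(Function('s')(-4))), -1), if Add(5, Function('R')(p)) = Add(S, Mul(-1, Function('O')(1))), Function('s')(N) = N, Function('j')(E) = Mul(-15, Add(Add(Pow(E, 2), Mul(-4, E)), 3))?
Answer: Rational(-5, 307134) ≈ -1.6280e-5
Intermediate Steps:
S = Rational(16, 5) (S = Mul(16, Rational(1, 5)) = Rational(16, 5) ≈ 3.2000)
Function('j')(E) = Add(-45, Mul(-15, Pow(E, 2)), Mul(60, E)) (Function('j')(E) = Mul(-15, Add(3, Pow(E, 2), Mul(-4, E))) = Add(-45, Mul(-15, Pow(E, 2)), Mul(60, E)))
Function('R')(p) = Rational(-9, 5) (Function('R')(p) = Add(-5, Add(Rational(16, 5), Mul(-1, 0))) = Add(-5, Add(Rational(16, 5), 0)) = Add(-5, Rational(16, 5)) = Rational(-9, 5))
Pow(Add(Function('j')(66), Function('R')(Function('s')(-4))), -1) = Pow(Add(Add(-45, Mul(-15, Pow(66, 2)), Mul(60, 66)), Rational(-9, 5)), -1) = Pow(Add(Add(-45, Mul(-15, 4356), 3960), Rational(-9, 5)), -1) = Pow(Add(Add(-45, -65340, 3960), Rational(-9, 5)), -1) = Pow(Add(-61425, Rational(-9, 5)), -1) = Pow(Rational(-307134, 5), -1) = Rational(-5, 307134)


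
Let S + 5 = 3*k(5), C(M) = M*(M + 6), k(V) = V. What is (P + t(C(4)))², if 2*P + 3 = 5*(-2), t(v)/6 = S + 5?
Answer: 27889/4 ≈ 6972.3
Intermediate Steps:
C(M) = M*(6 + M)
S = 10 (S = -5 + 3*5 = -5 + 15 = 10)
t(v) = 90 (t(v) = 6*(10 + 5) = 6*15 = 90)
P = -13/2 (P = -3/2 + (5*(-2))/2 = -3/2 + (½)*(-10) = -3/2 - 5 = -13/2 ≈ -6.5000)
(P + t(C(4)))² = (-13/2 + 90)² = (167/2)² = 27889/4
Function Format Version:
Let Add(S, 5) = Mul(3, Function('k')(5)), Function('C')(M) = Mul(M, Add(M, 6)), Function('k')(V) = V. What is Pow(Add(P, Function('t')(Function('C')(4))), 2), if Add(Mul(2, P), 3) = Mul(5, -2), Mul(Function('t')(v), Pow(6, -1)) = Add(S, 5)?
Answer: Rational(27889, 4) ≈ 6972.3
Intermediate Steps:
Function('C')(M) = Mul(M, Add(6, M))
S = 10 (S = Add(-5, Mul(3, 5)) = Add(-5, 15) = 10)
Function('t')(v) = 90 (Function('t')(v) = Mul(6, Add(10, 5)) = Mul(6, 15) = 90)
P = Rational(-13, 2) (P = Add(Rational(-3, 2), Mul(Rational(1, 2), Mul(5, -2))) = Add(Rational(-3, 2), Mul(Rational(1, 2), -10)) = Add(Rational(-3, 2), -5) = Rational(-13, 2) ≈ -6.5000)
Pow(Add(P, Function('t')(Function('C')(4))), 2) = Pow(Add(Rational(-13, 2), 90), 2) = Pow(Rational(167, 2), 2) = Rational(27889, 4)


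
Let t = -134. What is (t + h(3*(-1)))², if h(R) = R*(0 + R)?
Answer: 15625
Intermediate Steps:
h(R) = R² (h(R) = R*R = R²)
(t + h(3*(-1)))² = (-134 + (3*(-1))²)² = (-134 + (-3)²)² = (-134 + 9)² = (-125)² = 15625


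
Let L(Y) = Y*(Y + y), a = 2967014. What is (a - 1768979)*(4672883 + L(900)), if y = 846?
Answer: 7480869583905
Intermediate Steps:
L(Y) = Y*(846 + Y) (L(Y) = Y*(Y + 846) = Y*(846 + Y))
(a - 1768979)*(4672883 + L(900)) = (2967014 - 1768979)*(4672883 + 900*(846 + 900)) = 1198035*(4672883 + 900*1746) = 1198035*(4672883 + 1571400) = 1198035*6244283 = 7480869583905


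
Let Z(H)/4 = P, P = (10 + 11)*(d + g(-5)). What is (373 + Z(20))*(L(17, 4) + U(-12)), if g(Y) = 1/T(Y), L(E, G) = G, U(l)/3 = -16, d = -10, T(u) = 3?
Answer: 19316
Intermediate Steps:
U(l) = -48 (U(l) = 3*(-16) = -48)
g(Y) = 1/3
P = -203 (P = (10 + 11)*(-10 + 1/3) = 21*(-29/3) = -203)
Z(H) = -812 (Z(H) = 4*(-203) = -812)
(373 + Z(20))*(L(17, 4) + U(-12)) = (373 - 812)*(4 - 48) = -439*(-44) = 19316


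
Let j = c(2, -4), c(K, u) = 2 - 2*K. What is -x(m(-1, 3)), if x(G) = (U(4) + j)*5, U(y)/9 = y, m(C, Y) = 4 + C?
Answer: -170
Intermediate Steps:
j = -2 (j = 2 - 2*2 = 2 - 4 = -2)
U(y) = 9*y
x(G) = 170 (x(G) = (9*4 - 2)*5 = (36 - 2)*5 = 34*5 = 170)
-x(m(-1, 3)) = -1*170 = -170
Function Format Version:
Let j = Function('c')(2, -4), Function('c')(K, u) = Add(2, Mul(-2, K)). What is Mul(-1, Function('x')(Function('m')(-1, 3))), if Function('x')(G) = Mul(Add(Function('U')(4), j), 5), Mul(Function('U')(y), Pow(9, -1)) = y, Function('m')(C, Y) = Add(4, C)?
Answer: -170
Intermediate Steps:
j = -2 (j = Add(2, Mul(-2, 2)) = Add(2, -4) = -2)
Function('U')(y) = Mul(9, y)
Function('x')(G) = 170 (Function('x')(G) = Mul(Add(Mul(9, 4), -2), 5) = Mul(Add(36, -2), 5) = Mul(34, 5) = 170)
Mul(-1, Function('x')(Function('m')(-1, 3))) = Mul(-1, 170) = -170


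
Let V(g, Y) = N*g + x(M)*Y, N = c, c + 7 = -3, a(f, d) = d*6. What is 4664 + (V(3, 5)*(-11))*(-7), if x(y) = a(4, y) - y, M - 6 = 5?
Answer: 23529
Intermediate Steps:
a(f, d) = 6*d
c = -10 (c = -7 - 3 = -10)
N = -10
M = 11 (M = 6 + 5 = 11)
x(y) = 5*y (x(y) = 6*y - y = 5*y)
V(g, Y) = -10*g + 55*Y (V(g, Y) = -10*g + (5*11)*Y = -10*g + 55*Y)
4664 + (V(3, 5)*(-11))*(-7) = 4664 + ((-10*3 + 55*5)*(-11))*(-7) = 4664 + ((-30 + 275)*(-11))*(-7) = 4664 + (245*(-11))*(-7) = 4664 - 2695*(-7) = 4664 + 18865 = 23529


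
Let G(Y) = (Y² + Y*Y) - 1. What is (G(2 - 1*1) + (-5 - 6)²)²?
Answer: 14884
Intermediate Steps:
G(Y) = -1 + 2*Y² (G(Y) = (Y² + Y²) - 1 = 2*Y² - 1 = -1 + 2*Y²)
(G(2 - 1*1) + (-5 - 6)²)² = ((-1 + 2*(2 - 1*1)²) + (-5 - 6)²)² = ((-1 + 2*(2 - 1)²) + (-11)²)² = ((-1 + 2*1²) + 121)² = ((-1 + 2*1) + 121)² = ((-1 + 2) + 121)² = (1 + 121)² = 122² = 14884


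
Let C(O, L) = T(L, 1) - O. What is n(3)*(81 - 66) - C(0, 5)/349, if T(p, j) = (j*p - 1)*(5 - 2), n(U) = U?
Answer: 15693/349 ≈ 44.966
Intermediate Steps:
T(p, j) = -3 + 3*j*p (T(p, j) = (-1 + j*p)*3 = -3 + 3*j*p)
C(O, L) = -3 - O + 3*L (C(O, L) = (-3 + 3*1*L) - O = (-3 + 3*L) - O = -3 - O + 3*L)
n(3)*(81 - 66) - C(0, 5)/349 = 3*(81 - 66) - (-3 - 1*0 + 3*5)/349 = 3*15 - (-3 + 0 + 15)/349 = 45 - 12/349 = 15693/349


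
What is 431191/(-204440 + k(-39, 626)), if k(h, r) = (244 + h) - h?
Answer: -431191/204196 ≈ -2.1117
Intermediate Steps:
k(h, r) = 244
431191/(-204440 + k(-39, 626)) = 431191/(-204440 + 244) = 431191/(-204196) = 431191*(-1/204196) = -431191/204196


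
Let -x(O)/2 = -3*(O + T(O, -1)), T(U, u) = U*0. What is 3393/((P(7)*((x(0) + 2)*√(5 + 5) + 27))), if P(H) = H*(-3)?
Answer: -2349/371 + 174*√10/371 ≈ -4.8484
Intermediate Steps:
T(U, u) = 0
P(H) = -3*H
x(O) = 6*O (x(O) = -(-6)*(O + 0) = -(-6)*O = 6*O)
3393/((P(7)*((x(0) + 2)*√(5 + 5) + 27))) = 3393/(((-3*7)*((6*0 + 2)*√(5 + 5) + 27))) = 3393/((-21*((0 + 2)*√10 + 27))) = 3393/((-21*(2*√10 + 27))) = 3393/((-21*(27 + 2*√10))) = 3393/(-567 - 42*√10)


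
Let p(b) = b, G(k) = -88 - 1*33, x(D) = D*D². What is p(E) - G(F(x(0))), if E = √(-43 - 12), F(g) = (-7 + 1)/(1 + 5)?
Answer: 121 + I*√55 ≈ 121.0 + 7.4162*I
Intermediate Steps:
x(D) = D³
F(g) = -1 (F(g) = -6/6 = -6*⅙ = -1)
E = I*√55 (E = √(-55) = I*√55 ≈ 7.4162*I)
G(k) = -121 (G(k) = -88 - 33 = -121)
p(E) - G(F(x(0))) = I*√55 - 1*(-121) = I*√55 + 121 = 121 + I*√55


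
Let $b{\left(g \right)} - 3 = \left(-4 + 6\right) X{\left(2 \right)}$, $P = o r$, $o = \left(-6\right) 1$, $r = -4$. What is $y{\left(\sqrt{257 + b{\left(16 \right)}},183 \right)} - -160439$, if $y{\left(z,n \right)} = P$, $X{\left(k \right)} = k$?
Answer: $160463$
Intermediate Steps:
$o = -6$
$P = 24$ ($P = \left(-6\right) \left(-4\right) = 24$)
$b{\left(g \right)} = 7$ ($b{\left(g \right)} = 3 + \left(-4 + 6\right) 2 = 3 + 2 \cdot 2 = 3 + 4 = 7$)
$y{\left(z,n \right)} = 24$
$y{\left(\sqrt{257 + b{\left(16 \right)}},183 \right)} - -160439 = 24 - -160439 = 24 + 160439 = 160463$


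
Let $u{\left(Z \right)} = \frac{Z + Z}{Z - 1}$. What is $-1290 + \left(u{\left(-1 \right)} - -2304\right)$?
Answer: $1015$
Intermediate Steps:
$u{\left(Z \right)} = \frac{2 Z}{-1 + Z}$
$-1290 + \left(u{\left(-1 \right)} - -2304\right) = -1290 + \left(2 \left(-1\right) \frac{1}{-1 - 1} - -2304\right) = -1290 + \left(2 \left(-1\right) \frac{1}{-2} + 2304\right) = -1290 + \left(2 \left(-1\right) \left(- \frac{1}{2}\right) + 2304\right) = -1290 + \left(1 + 2304\right) = -1290 + 2305 = 1015$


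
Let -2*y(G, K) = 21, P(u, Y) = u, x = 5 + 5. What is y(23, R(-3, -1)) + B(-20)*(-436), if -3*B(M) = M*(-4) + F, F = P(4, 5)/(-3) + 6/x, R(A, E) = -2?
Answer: 1035863/90 ≈ 11510.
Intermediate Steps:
x = 10
F = -11/15 (F = 4/(-3) + 6/10 = 4*(-⅓) + 6*(⅒) = -4/3 + ⅗ = -11/15 ≈ -0.73333)
B(M) = 11/45 + 4*M/3 (B(M) = -(M*(-4) - 11/15)/3 = -(-4*M - 11/15)/3 = -(-11/15 - 4*M)/3 = 11/45 + 4*M/3)
y(G, K) = -21/2 (y(G, K) = -½*21 = -21/2)
y(23, R(-3, -1)) + B(-20)*(-436) = -21/2 + (11/45 + (4/3)*(-20))*(-436) = -21/2 + (11/45 - 80/3)*(-436) = -21/2 - 1189/45*(-436) = -21/2 + 518404/45 = 1035863/90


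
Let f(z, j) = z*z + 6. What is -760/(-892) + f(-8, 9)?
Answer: 15800/223 ≈ 70.852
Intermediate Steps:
f(z, j) = 6 + z² (f(z, j) = z² + 6 = 6 + z²)
-760/(-892) + f(-8, 9) = -760/(-892) + (6 + (-8)²) = -760*(-1/892) + (6 + 64) = 190/223 + 70 = 15800/223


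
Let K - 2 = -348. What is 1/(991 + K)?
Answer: 1/645 ≈ 0.0015504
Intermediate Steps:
K = -346 (K = 2 - 348 = -346)
1/(991 + K) = 1/(991 - 346) = 1/645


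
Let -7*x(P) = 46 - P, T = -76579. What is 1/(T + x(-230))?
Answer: -7/536329 ≈ -1.3052e-5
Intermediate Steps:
x(P) = -46/7 + P/7 (x(P) = -(46 - P)/7 = -46/7 + P/7)
1/(T + x(-230)) = 1/(-76579 + (-46/7 + (1/7)*(-230))) = 1/(-76579 + (-46/7 - 230/7)) = 1/(-76579 - 276/7) = 1/(-536329/7) = -7/536329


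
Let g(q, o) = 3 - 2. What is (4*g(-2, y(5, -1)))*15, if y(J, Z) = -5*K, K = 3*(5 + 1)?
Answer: 60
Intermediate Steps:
K = 18 (K = 3*6 = 18)
y(J, Z) = -90 (y(J, Z) = -5*18 = -90)
g(q, o) = 1
(4*g(-2, y(5, -1)))*15 = (4*1)*15 = 4*15 = 60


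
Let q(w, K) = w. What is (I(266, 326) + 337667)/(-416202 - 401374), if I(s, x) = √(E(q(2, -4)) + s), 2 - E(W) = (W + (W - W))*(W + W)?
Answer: -337667/817576 - √65/408788 ≈ -0.41303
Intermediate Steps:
E(W) = 2 - 2*W² (E(W) = 2 - (W + (W - W))*(W + W) = 2 - (W + 0)*2*W = 2 - W*2*W = 2 - 2*W²)
I(s, x) = √(-6 + s) (I(s, x) = √((2 - 2*2²) + s) = √((2 - 2*4) + s) = √((2 - 8) + s) = √(-6 + s))
(I(266, 326) + 337667)/(-416202 - 401374) = (√(-6 + 266) + 337667)/(-416202 - 401374) = (√260 + 337667)/(-817576) = (2*√65 + 337667)*(-1/817576) = (337667 + 2*√65)*(-1/817576) = -337667/817576 - √65/408788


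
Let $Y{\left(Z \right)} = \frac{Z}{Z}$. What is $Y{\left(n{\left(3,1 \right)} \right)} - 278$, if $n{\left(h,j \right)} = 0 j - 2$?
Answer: $-277$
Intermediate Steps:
$n{\left(h,j \right)} = -2$ ($n{\left(h,j \right)} = 0 - 2 = -2$)
$Y{\left(Z \right)} = 1$
$Y{\left(n{\left(3,1 \right)} \right)} - 278 = 1 - 278 = -277$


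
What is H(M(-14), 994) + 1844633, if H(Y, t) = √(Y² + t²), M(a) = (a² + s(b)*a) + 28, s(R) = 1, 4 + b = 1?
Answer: 1844633 + 14*√5266 ≈ 1.8456e+6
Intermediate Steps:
b = -3 (b = -4 + 1 = -3)
M(a) = 28 + a + a² (M(a) = (a² + 1*a) + 28 = (a² + a) + 28 = (a + a²) + 28 = 28 + a + a²)
H(M(-14), 994) + 1844633 = √((28 - 14 + (-14)²)² + 994²) + 1844633 = √((28 - 14 + 196)² + 988036) + 1844633 = √(210² + 988036) + 1844633 = √(44100 + 988036) + 1844633 = √1032136 + 1844633 = 14*√5266 + 1844633 = 1844633 + 14*√5266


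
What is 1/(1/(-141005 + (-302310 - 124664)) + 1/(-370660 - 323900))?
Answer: -394495494240/1262539 ≈ -3.1246e+5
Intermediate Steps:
1/(1/(-141005 + (-302310 - 124664)) + 1/(-370660 - 323900)) = 1/(1/(-141005 - 426974) + 1/(-694560)) = 1/(1/(-567979) - 1/694560) = 1/(-1/567979 - 1/694560) = 1/(-1262539/394495494240) = -394495494240/1262539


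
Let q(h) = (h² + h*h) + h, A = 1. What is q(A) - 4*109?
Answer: -433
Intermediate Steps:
q(h) = h + 2*h² (q(h) = (h² + h²) + h = 2*h² + h = h + 2*h²)
q(A) - 4*109 = 1*(1 + 2*1) - 4*109 = 1*(1 + 2) - 436 = 1*3 - 436 = 3 - 436 = -433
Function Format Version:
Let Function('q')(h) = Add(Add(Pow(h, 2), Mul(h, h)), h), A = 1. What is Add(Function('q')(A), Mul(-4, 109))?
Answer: -433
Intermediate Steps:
Function('q')(h) = Add(h, Mul(2, Pow(h, 2))) (Function('q')(h) = Add(Add(Pow(h, 2), Pow(h, 2)), h) = Add(Mul(2, Pow(h, 2)), h) = Add(h, Mul(2, Pow(h, 2))))
Add(Function('q')(A), Mul(-4, 109)) = Add(Mul(1, Add(1, Mul(2, 1))), Mul(-4, 109)) = Add(Mul(1, Add(1, 2)), -436) = Add(Mul(1, 3), -436) = Add(3, -436) = -433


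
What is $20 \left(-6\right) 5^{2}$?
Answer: $-3000$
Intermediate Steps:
$20 \left(-6\right) 5^{2} = \left(-120\right) 25 = -3000$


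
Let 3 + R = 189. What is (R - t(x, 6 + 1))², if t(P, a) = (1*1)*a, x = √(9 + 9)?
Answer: 32041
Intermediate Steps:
R = 186 (R = -3 + 189 = 186)
x = 3*√2 (x = √18 = 3*√2 ≈ 4.2426)
t(P, a) = a (t(P, a) = 1*a = a)
(R - t(x, 6 + 1))² = (186 - (6 + 1))² = (186 - 1*7)² = (186 - 7)² = 179² = 32041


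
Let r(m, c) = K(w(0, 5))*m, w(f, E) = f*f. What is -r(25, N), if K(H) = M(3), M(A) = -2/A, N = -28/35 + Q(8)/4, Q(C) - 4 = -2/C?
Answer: 50/3 ≈ 16.667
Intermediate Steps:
Q(C) = 4 - 2/C
N = 11/80 (N = -28/35 + (4 - 2/8)/4 = -28*1/35 + (4 - 2*⅛)*(¼) = -⅘ + (4 - ¼)*(¼) = -⅘ + (15/4)*(¼) = -⅘ + 15/16 = 11/80 ≈ 0.13750)
w(f, E) = f²
K(H) = -⅔ (K(H) = -2/3 = -2*⅓ = -⅔)
r(m, c) = -2*m/3
-r(25, N) = -(-2)*25/3 = -1*(-50/3) = 50/3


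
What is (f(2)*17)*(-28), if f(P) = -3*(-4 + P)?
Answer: -2856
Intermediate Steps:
f(P) = 12 - 3*P
(f(2)*17)*(-28) = ((12 - 3*2)*17)*(-28) = ((12 - 6)*17)*(-28) = (6*17)*(-28) = 102*(-28) = -2856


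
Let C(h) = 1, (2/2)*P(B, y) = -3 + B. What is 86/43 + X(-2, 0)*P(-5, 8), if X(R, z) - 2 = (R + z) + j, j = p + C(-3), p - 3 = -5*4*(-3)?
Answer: -510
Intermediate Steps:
P(B, y) = -3 + B
p = 63 (p = 3 - 5*4*(-3) = 3 - 20*(-3) = 3 + 60 = 63)
j = 64 (j = 63 + 1 = 64)
X(R, z) = 66 + R + z (X(R, z) = 2 + ((R + z) + 64) = 2 + (64 + R + z) = 66 + R + z)
86/43 + X(-2, 0)*P(-5, 8) = 86/43 + (66 - 2 + 0)*(-3 - 5) = 86*(1/43) + 64*(-8) = 2 - 512 = -510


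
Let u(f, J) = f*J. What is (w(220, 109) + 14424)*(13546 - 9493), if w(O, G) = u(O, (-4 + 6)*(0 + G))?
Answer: 252842352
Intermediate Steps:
u(f, J) = J*f
w(O, G) = 2*G*O (w(O, G) = ((-4 + 6)*(0 + G))*O = (2*G)*O = 2*G*O)
(w(220, 109) + 14424)*(13546 - 9493) = (2*109*220 + 14424)*(13546 - 9493) = (47960 + 14424)*4053 = 62384*4053 = 252842352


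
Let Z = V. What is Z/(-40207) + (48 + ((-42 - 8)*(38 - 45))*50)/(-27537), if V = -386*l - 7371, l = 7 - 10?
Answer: -534465055/1107180159 ≈ -0.48273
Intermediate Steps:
l = -3
V = -6213 (V = -386*(-3) - 7371 = 1158 - 7371 = -6213)
Z = -6213
Z/(-40207) + (48 + ((-42 - 8)*(38 - 45))*50)/(-27537) = -6213/(-40207) + (48 + ((-42 - 8)*(38 - 45))*50)/(-27537) = -6213*(-1/40207) + (48 - 50*(-7)*50)*(-1/27537) = 6213/40207 + (48 + 350*50)*(-1/27537) = 6213/40207 + (48 + 17500)*(-1/27537) = 6213/40207 + 17548*(-1/27537) = 6213/40207 - 17548/27537 = -534465055/1107180159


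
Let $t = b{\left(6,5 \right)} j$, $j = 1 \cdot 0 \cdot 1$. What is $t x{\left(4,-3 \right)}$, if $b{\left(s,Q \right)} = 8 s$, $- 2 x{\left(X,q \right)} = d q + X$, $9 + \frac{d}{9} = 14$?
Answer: $0$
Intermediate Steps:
$d = 45$ ($d = -81 + 9 \cdot 14 = -81 + 126 = 45$)
$x{\left(X,q \right)} = - \frac{45 q}{2} - \frac{X}{2}$ ($x{\left(X,q \right)} = - \frac{45 q + X}{2} = - \frac{X + 45 q}{2} = - \frac{45 q}{2} - \frac{X}{2}$)
$j = 0$ ($j = 0 \cdot 1 = 0$)
$t = 0$ ($t = 8 \cdot 6 \cdot 0 = 48 \cdot 0 = 0$)
$t x{\left(4,-3 \right)} = 0 \left(\left(- \frac{45}{2}\right) \left(-3\right) - 2\right) = 0 \left(\frac{135}{2} - 2\right) = 0 \cdot \frac{131}{2} = 0$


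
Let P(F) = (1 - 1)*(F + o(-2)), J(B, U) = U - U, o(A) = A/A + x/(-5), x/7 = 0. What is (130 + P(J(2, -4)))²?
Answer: 16900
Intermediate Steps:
x = 0 (x = 7*0 = 0)
o(A) = 1 (o(A) = A/A + 0/(-5) = 1 + 0*(-⅕) = 1 + 0 = 1)
J(B, U) = 0
P(F) = 0 (P(F) = (1 - 1)*(F + 1) = 0*(1 + F) = 0)
(130 + P(J(2, -4)))² = (130 + 0)² = 130² = 16900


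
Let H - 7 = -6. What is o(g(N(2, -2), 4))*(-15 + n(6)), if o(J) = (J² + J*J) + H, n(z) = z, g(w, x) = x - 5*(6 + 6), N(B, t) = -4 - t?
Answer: -56457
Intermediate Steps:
H = 1 (H = 7 - 6 = 1)
g(w, x) = -60 + x (g(w, x) = x - 5*12 = x - 60 = -60 + x)
o(J) = 1 + 2*J² (o(J) = (J² + J*J) + 1 = (J² + J²) + 1 = 2*J² + 1 = 1 + 2*J²)
o(g(N(2, -2), 4))*(-15 + n(6)) = (1 + 2*(-60 + 4)²)*(-15 + 6) = (1 + 2*(-56)²)*(-9) = (1 + 2*3136)*(-9) = (1 + 6272)*(-9) = 6273*(-9) = -56457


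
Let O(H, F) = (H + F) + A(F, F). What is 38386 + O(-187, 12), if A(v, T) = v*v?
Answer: 38355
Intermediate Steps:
A(v, T) = v²
O(H, F) = F + H + F² (O(H, F) = (H + F) + F² = (F + H) + F² = F + H + F²)
38386 + O(-187, 12) = 38386 + (12 - 187 + 12²) = 38386 + (12 - 187 + 144) = 38386 - 31 = 38355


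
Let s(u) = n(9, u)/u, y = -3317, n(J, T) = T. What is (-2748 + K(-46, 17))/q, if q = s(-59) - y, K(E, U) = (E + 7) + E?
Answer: -2833/3318 ≈ -0.85383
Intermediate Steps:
K(E, U) = 7 + 2*E (K(E, U) = (7 + E) + E = 7 + 2*E)
s(u) = 1 (s(u) = u/u = 1)
q = 3318 (q = 1 - 1*(-3317) = 1 + 3317 = 3318)
(-2748 + K(-46, 17))/q = (-2748 + (7 + 2*(-46)))/3318 = (-2748 + (7 - 92))*(1/3318) = (-2748 - 85)*(1/3318) = -2833*1/3318 = -2833/3318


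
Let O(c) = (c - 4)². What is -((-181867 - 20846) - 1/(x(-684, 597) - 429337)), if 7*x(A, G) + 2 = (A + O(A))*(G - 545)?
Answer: 4373119237774/21572959 ≈ 2.0271e+5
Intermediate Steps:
O(c) = (-4 + c)²
x(A, G) = -2/7 + (-545 + G)*(A + (-4 + A)²)/7 (x(A, G) = -2/7 + ((A + (-4 + A)²)*(G - 545))/7 = -2/7 + ((A + (-4 + A)²)*(-545 + G))/7 = -2/7 + ((-545 + G)*(A + (-4 + A)²))/7 = -2/7 + (-545 + G)*(A + (-4 + A)²)/7)
-((-181867 - 20846) - 1/(x(-684, 597) - 429337)) = -((-181867 - 20846) - 1/((-2/7 - 545/7*(-684) - 545*(-4 - 684)²/7 + (⅐)*(-684)*597 + (⅐)*597*(-4 - 684)²) - 429337)) = -(-202713 - 1/((-2/7 + 372780/7 - 545/7*(-688)² - 408348/7 + (⅐)*597*(-688)²) - 429337)) = -(-202713 - 1/((-2/7 + 372780/7 - 545/7*473344 - 408348/7 + (⅐)*597*473344) - 429337)) = -(-202713 - 1/((-2/7 + 372780/7 - 257972480/7 - 408348/7 + 282586368/7) - 429337)) = -(-202713 - 1/(24578318/7 - 429337)) = -(-202713 - 1/21572959/7) = -(-202713 - 1*7/21572959) = -(-202713 - 7/21572959) = -1*(-4373119237774/21572959) = 4373119237774/21572959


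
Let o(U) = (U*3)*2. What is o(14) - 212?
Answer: -128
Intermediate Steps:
o(U) = 6*U (o(U) = (3*U)*2 = 6*U)
o(14) - 212 = 6*14 - 212 = 84 - 212 = -128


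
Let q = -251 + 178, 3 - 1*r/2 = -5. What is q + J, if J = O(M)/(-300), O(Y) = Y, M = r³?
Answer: -6499/75 ≈ -86.653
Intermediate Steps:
r = 16 (r = 6 - 2*(-5) = 6 + 10 = 16)
M = 4096 (M = 16³ = 4096)
q = -73
J = -1024/75 (J = 4096/(-300) = 4096*(-1/300) = -1024/75 ≈ -13.653)
q + J = -73 - 1024/75 = -6499/75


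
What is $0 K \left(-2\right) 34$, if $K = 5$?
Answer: $0$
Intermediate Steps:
$0 K \left(-2\right) 34 = 0 \cdot 5 \left(-2\right) 34 = 0 \left(-2\right) 34 = 0 \cdot 34 = 0$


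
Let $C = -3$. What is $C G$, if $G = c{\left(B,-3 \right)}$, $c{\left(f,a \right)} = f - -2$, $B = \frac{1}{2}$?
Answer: $- \frac{15}{2} \approx -7.5$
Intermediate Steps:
$B = \frac{1}{2} \approx 0.5$
$c{\left(f,a \right)} = 2 + f$ ($c{\left(f,a \right)} = f + 2 = 2 + f$)
$G = \frac{5}{2}$ ($G = 2 + \frac{1}{2} = \frac{5}{2} \approx 2.5$)
$C G = \left(-3\right) \frac{5}{2} = - \frac{15}{2}$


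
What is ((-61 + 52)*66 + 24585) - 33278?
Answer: -9287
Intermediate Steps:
((-61 + 52)*66 + 24585) - 33278 = (-9*66 + 24585) - 33278 = (-594 + 24585) - 33278 = 23991 - 33278 = -9287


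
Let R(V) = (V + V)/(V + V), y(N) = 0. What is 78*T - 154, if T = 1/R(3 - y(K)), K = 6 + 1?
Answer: -76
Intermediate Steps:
K = 7
R(V) = 1 (R(V) = (2*V)/((2*V)) = (2*V)*(1/(2*V)) = 1)
T = 1 (T = 1/1 = 1)
78*T - 154 = 78*1 - 154 = 78 - 154 = -76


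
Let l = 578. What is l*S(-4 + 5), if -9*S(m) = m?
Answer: -578/9 ≈ -64.222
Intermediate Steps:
S(m) = -m/9
l*S(-4 + 5) = 578*(-(-4 + 5)/9) = 578*(-⅑*1) = 578*(-⅑) = -578/9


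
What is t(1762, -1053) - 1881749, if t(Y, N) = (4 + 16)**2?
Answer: -1881349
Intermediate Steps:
t(Y, N) = 400 (t(Y, N) = 20**2 = 400)
t(1762, -1053) - 1881749 = 400 - 1881749 = -1881349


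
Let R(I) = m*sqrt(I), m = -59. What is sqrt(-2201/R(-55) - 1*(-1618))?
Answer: sqrt(17037580450 - 7142245*I*sqrt(55))/3245 ≈ 40.224 - 0.062527*I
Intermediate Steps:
R(I) = -59*sqrt(I)
sqrt(-2201/R(-55) - 1*(-1618)) = sqrt(-2201*I*sqrt(55)/3245 - 1*(-1618)) = sqrt(-2201*I*sqrt(55)/3245 + 1618) = sqrt(1618 - 2201*I*sqrt(55)/3245)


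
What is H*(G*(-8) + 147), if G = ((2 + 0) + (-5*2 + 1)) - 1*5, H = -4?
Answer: -972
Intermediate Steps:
G = -12 (G = (2 + (-10 + 1)) - 5 = (2 - 9) - 5 = -7 - 5 = -12)
H*(G*(-8) + 147) = -4*(-12*(-8) + 147) = -4*(96 + 147) = -4*243 = -972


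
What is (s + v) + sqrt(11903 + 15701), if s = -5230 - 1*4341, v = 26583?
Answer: 17012 + 2*sqrt(6901) ≈ 17178.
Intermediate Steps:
s = -9571 (s = -5230 - 4341 = -9571)
(s + v) + sqrt(11903 + 15701) = (-9571 + 26583) + sqrt(11903 + 15701) = 17012 + sqrt(27604) = 17012 + 2*sqrt(6901)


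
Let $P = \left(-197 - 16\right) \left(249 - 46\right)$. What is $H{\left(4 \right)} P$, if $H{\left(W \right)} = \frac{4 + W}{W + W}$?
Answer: $-43239$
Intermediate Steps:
$H{\left(W \right)} = \frac{4 + W}{2 W}$
$P = -43239$ ($P = \left(-213\right) 203 = -43239$)
$H{\left(4 \right)} P = \frac{4 + 4}{2 \cdot 4} \left(-43239\right) = \frac{1}{2} \cdot \frac{1}{4} \cdot 8 \left(-43239\right) = 1 \left(-43239\right) = -43239$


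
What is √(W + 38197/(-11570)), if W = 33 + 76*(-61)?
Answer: I*√616622073990/11570 ≈ 67.87*I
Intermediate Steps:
W = -4603 (W = 33 - 4636 = -4603)
√(W + 38197/(-11570)) = √(-4603 + 38197/(-11570)) = √(-4603 + 38197*(-1/11570)) = √(-4603 - 38197/11570) = √(-53294907/11570) = I*√616622073990/11570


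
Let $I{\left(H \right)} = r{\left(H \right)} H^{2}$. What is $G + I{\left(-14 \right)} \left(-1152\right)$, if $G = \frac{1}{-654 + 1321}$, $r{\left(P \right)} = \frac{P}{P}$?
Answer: $- \frac{150603263}{667} \approx -2.2579 \cdot 10^{5}$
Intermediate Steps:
$r{\left(P \right)} = 1$
$G = \frac{1}{667} \approx 0.0014993$
$I{\left(H \right)} = H^{2}$ ($I{\left(H \right)} = 1 H^{2} = H^{2}$)
$G + I{\left(-14 \right)} \left(-1152\right) = \frac{1}{667} + \left(-14\right)^{2} \left(-1152\right) = \frac{1}{667} + 196 \left(-1152\right) = \frac{1}{667} - 225792 = - \frac{150603263}{667}$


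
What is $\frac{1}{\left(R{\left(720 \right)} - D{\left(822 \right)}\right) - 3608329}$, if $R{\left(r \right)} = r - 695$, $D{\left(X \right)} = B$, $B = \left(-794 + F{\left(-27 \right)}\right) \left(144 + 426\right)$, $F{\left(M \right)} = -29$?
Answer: $- \frac{1}{3139194} \approx -3.1855 \cdot 10^{-7}$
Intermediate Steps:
$B = -469110$ ($B = \left(-794 - 29\right) \left(144 + 426\right) = \left(-823\right) 570 = -469110$)
$D{\left(X \right)} = -469110$
$R{\left(r \right)} = -695 + r$
$\frac{1}{\left(R{\left(720 \right)} - D{\left(822 \right)}\right) - 3608329} = \frac{1}{\left(\left(-695 + 720\right) - -469110\right) - 3608329} = \frac{1}{\left(25 + 469110\right) - 3608329} = \frac{1}{469135 - 3608329} = \frac{1}{-3139194} = - \frac{1}{3139194}$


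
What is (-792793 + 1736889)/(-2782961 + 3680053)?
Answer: 236024/224273 ≈ 1.0524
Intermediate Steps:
(-792793 + 1736889)/(-2782961 + 3680053) = 944096/897092 = 944096*(1/897092) = 236024/224273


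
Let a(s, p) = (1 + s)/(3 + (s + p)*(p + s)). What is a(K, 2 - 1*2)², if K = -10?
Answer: 81/10609 ≈ 0.0076350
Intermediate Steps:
a(s, p) = (1 + s)/(3 + (p + s)²) (a(s, p) = (1 + s)/(3 + (p + s)*(p + s)) = (1 + s)/(3 + (p + s)²))
a(K, 2 - 1*2)² = ((1 - 10)/(3 + ((2 - 1*2) - 10)²))² = (-9/(3 + ((2 - 2) - 10)²))² = (-9/(3 + (0 - 10)²))² = (-9/(3 + (-10)²))² = (-9/(3 + 100))² = (-9/103)² = 81/10609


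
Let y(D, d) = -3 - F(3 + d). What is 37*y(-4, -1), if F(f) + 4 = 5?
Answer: -148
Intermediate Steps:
F(f) = 1 (F(f) = -4 + 5 = 1)
y(D, d) = -4 (y(D, d) = -3 - 1*1 = -3 - 1 = -4)
37*y(-4, -1) = 37*(-4) = -148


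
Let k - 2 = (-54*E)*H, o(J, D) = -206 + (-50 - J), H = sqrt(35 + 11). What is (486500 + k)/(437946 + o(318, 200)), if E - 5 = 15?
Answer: 243251/218686 - 270*sqrt(46)/109343 ≈ 1.0956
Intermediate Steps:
E = 20 (E = 5 + 15 = 20)
H = sqrt(46) ≈ 6.7823
o(J, D) = -256 - J
k = 2 - 1080*sqrt(46) (k = 2 + (-54*20)*sqrt(46) = 2 - 1080*sqrt(46) ≈ -7322.9)
(486500 + k)/(437946 + o(318, 200)) = (486500 + (2 - 1080*sqrt(46)))/(437946 + (-256 - 1*318)) = (486502 - 1080*sqrt(46))/(437946 + (-256 - 318)) = (486502 - 1080*sqrt(46))/(437946 - 574) = (486502 - 1080*sqrt(46))/437372 = (486502 - 1080*sqrt(46))*(1/437372) = 243251/218686 - 270*sqrt(46)/109343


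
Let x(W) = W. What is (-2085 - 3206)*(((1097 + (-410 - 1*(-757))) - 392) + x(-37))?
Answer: -5370365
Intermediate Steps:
(-2085 - 3206)*(((1097 + (-410 - 1*(-757))) - 392) + x(-37)) = (-2085 - 3206)*(((1097 + (-410 - 1*(-757))) - 392) - 37) = -5291*(((1097 + (-410 + 757)) - 392) - 37) = -5291*(((1097 + 347) - 392) - 37) = -5291*((1444 - 392) - 37) = -5291*(1052 - 37) = -5291*1015 = -5370365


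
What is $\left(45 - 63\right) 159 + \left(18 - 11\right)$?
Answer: $-2855$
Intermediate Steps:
$\left(45 - 63\right) 159 + \left(18 - 11\right) = \left(45 - 63\right) 159 + 7 = \left(-18\right) 159 + 7 = -2862 + 7 = -2855$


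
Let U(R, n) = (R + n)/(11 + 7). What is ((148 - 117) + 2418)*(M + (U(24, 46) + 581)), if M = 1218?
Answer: 39737474/9 ≈ 4.4153e+6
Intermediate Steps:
U(R, n) = R/18 + n/18 (U(R, n) = (R + n)/18 = (R + n)*(1/18) = R/18 + n/18)
((148 - 117) + 2418)*(M + (U(24, 46) + 581)) = ((148 - 117) + 2418)*(1218 + (((1/18)*24 + (1/18)*46) + 581)) = (31 + 2418)*(1218 + ((4/3 + 23/9) + 581)) = 2449*(1218 + (35/9 + 581)) = 2449*(1218 + 5264/9) = 2449*(16226/9) = 39737474/9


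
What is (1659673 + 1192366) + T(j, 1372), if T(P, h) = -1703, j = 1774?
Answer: 2850336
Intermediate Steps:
(1659673 + 1192366) + T(j, 1372) = (1659673 + 1192366) - 1703 = 2852039 - 1703 = 2850336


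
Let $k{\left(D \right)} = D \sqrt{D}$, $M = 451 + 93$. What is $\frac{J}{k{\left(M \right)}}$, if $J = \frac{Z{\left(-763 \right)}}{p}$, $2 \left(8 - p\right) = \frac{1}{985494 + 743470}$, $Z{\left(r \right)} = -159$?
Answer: $- \frac{22908773 \sqrt{34}}{85277111968} \approx -0.0015664$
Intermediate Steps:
$M = 544$
$k{\left(D \right)} = D^{\frac{3}{2}}$
$p = \frac{27663423}{3457928}$ ($p = 8 - \frac{1}{2 \left(985494 + 743470\right)} = 8 - \frac{1}{2 \cdot 1728964} = 8 - \frac{1}{3457928} = \frac{27663423}{3457928} \approx 8.0$)
$J = - \frac{183270184}{9221141}$ ($J = - \frac{159}{\frac{27663423}{3457928}} = \left(-159\right) \frac{3457928}{27663423} = - \frac{183270184}{9221141} \approx -19.875$)
$\frac{J}{k{\left(M \right)}} = - \frac{183270184}{9221141 \cdot 544^{\frac{3}{2}}} = - \frac{183270184}{9221141 \cdot 2176 \sqrt{34}} = - \frac{183270184 \frac{\sqrt{34}}{73984}}{9221141} = - \frac{22908773 \sqrt{34}}{85277111968}$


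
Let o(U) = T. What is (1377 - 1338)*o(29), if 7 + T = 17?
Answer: 390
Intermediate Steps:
T = 10 (T = -7 + 17 = 10)
o(U) = 10
(1377 - 1338)*o(29) = (1377 - 1338)*10 = 39*10 = 390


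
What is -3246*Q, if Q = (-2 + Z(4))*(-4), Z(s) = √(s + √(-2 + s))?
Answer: -25968 + 12984*√(4 + √2) ≈ 4243.8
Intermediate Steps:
Q = 8 - 4*√(4 + √2) (Q = (-2 + √(4 + √(-2 + 4)))*(-4) = (-2 + √(4 + √2))*(-4) = 8 - 4*√(4 + √2) ≈ -1.3074)
-3246*Q = -3246*(8 - 4*√(4 + √2)) = -25968 + 12984*√(4 + √2)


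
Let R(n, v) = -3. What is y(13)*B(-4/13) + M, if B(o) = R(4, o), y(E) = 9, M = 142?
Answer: 115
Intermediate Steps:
B(o) = -3
y(13)*B(-4/13) + M = 9*(-3) + 142 = -27 + 142 = 115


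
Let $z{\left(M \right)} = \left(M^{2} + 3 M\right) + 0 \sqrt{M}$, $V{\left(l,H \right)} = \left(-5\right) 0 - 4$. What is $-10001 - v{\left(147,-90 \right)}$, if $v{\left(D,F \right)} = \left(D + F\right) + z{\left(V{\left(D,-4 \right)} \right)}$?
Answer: $-10062$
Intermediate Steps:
$V{\left(l,H \right)} = -4$ ($V{\left(l,H \right)} = 0 - 4 = -4$)
$z{\left(M \right)} = M^{2} + 3 M$ ($z{\left(M \right)} = \left(M^{2} + 3 M\right) + 0 = M^{2} + 3 M$)
$v{\left(D,F \right)} = 4 + D + F$ ($v{\left(D,F \right)} = \left(D + F\right) - 4 \left(3 - 4\right) = \left(D + F\right) - -4 = \left(D + F\right) + 4 = 4 + D + F$)
$-10001 - v{\left(147,-90 \right)} = -10001 - \left(4 + 147 - 90\right) = -10001 - 61 = -10062$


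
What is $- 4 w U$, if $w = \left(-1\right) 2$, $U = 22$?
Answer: $176$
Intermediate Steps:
$w = -2$
$- 4 w U = \left(-4\right) \left(-2\right) 22 = 8 \cdot 22 = 176$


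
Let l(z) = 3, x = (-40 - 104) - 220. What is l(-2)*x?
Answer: -1092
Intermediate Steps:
x = -364 (x = -144 - 220 = -364)
l(-2)*x = 3*(-364) = -1092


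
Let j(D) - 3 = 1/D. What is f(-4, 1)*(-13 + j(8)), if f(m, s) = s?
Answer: -79/8 ≈ -9.8750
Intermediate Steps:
j(D) = 3 + 1/D
f(-4, 1)*(-13 + j(8)) = 1*(-13 + (3 + 1/8)) = 1*(-13 + (3 + ⅛)) = 1*(-13 + 25/8) = 1*(-79/8) = -79/8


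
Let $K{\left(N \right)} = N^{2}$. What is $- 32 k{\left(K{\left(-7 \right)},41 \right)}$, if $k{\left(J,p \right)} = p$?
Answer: $-1312$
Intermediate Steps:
$- 32 k{\left(K{\left(-7 \right)},41 \right)} = \left(-32\right) 41 = -1312$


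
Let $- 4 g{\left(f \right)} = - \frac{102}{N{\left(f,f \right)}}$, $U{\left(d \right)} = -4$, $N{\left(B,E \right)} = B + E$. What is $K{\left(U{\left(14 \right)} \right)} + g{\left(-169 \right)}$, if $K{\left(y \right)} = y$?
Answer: $- \frac{2755}{676} \approx -4.0754$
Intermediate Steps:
$g{\left(f \right)} = \frac{51}{4 f}$ ($g{\left(f \right)} = - \frac{\left(-102\right) \frac{1}{f + f}}{4} = - \frac{\left(-102\right) \frac{1}{2 f}}{4} = - \frac{\left(-51\right) \frac{1}{f}}{4} = \frac{51}{4 f}$)
$K{\left(U{\left(14 \right)} \right)} + g{\left(-169 \right)} = -4 + \frac{51}{4 \left(-169\right)} = -4 + \frac{51}{4} \left(- \frac{1}{169}\right) = -4 - \frac{51}{676} = - \frac{2755}{676}$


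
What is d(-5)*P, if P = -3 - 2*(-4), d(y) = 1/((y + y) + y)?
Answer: -⅓ ≈ -0.33333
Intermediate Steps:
d(y) = 1/(3*y) (d(y) = 1/(2*y + y) = 1/(3*y))
P = 5 (P = -3 + 8 = 5)
d(-5)*P = ((⅓)/(-5))*5 = ((⅓)*(-⅕))*5 = -1/15*5 = -⅓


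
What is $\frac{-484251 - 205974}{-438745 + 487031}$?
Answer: $- \frac{690225}{48286} \approx -14.295$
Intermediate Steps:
$\frac{-484251 - 205974}{-438745 + 487031} = - \frac{690225}{48286}$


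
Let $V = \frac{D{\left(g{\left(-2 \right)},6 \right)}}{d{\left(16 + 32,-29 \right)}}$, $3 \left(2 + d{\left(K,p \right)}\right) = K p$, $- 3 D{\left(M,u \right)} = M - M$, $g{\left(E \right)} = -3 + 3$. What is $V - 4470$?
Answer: $-4470$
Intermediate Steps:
$g{\left(E \right)} = 0$
$D{\left(M,u \right)} = 0$ ($D{\left(M,u \right)} = - \frac{M - M}{3} = \left(- \frac{1}{3}\right) 0 = 0$)
$d{\left(K,p \right)} = -2 + \frac{K p}{3}$
$V = 0$ ($V = \frac{0}{-2 + \frac{1}{3} \left(16 + 32\right) \left(-29\right)} = \frac{0}{-2 + \frac{1}{3} \cdot 48 \left(-29\right)} = \frac{0}{-2 - 464} = \frac{0}{-466} = 0 \left(- \frac{1}{466}\right) = 0$)
$V - 4470 = 0 - 4470 = -4470$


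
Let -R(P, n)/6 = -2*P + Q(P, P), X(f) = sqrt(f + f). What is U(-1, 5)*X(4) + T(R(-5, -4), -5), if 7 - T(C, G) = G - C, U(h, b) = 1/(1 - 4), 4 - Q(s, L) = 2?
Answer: -60 - 2*sqrt(2)/3 ≈ -60.943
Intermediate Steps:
Q(s, L) = 2 (Q(s, L) = 4 - 1*2 = 4 - 2 = 2)
X(f) = sqrt(2)*sqrt(f) (X(f) = sqrt(2*f) = sqrt(2)*sqrt(f))
U(h, b) = -1/3 (U(h, b) = 1/(-3) = -1/3)
R(P, n) = -12 + 12*P (R(P, n) = -6*(-2*P + 2) = -6*(2 - 2*P) = -12 + 12*P)
T(C, G) = 7 + C - G (T(C, G) = 7 - (G - C) = 7 + (C - G) = 7 + C - G)
U(-1, 5)*X(4) + T(R(-5, -4), -5) = -sqrt(2)*sqrt(4)/3 + (7 + (-12 + 12*(-5)) - 1*(-5)) = -sqrt(2)*2/3 + (7 + (-12 - 60) + 5) = -2*sqrt(2)/3 + (7 - 72 + 5) = -2*sqrt(2)/3 - 60 = -60 - 2*sqrt(2)/3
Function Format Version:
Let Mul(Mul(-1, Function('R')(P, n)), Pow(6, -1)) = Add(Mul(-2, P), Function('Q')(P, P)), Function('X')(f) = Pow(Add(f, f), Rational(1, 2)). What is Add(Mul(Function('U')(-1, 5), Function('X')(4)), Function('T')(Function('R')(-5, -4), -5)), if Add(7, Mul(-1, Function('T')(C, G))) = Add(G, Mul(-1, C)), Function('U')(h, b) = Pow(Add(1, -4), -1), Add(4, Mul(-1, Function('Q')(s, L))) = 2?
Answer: Add(-60, Mul(Rational(-2, 3), Pow(2, Rational(1, 2)))) ≈ -60.943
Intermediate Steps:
Function('Q')(s, L) = 2 (Function('Q')(s, L) = Add(4, Mul(-1, 2)) = Add(4, -2) = 2)
Function('X')(f) = Mul(Pow(2, Rational(1, 2)), Pow(f, Rational(1, 2))) (Function('X')(f) = Pow(Mul(2, f), Rational(1, 2)) = Mul(Pow(2, Rational(1, 2)), Pow(f, Rational(1, 2))))
Function('U')(h, b) = Rational(-1, 3) (Function('U')(h, b) = Pow(-3, -1) = Rational(-1, 3))
Function('R')(P, n) = Add(-12, Mul(12, P)) (Function('R')(P, n) = Mul(-6, Add(Mul(-2, P), 2)) = Mul(-6, Add(2, Mul(-2, P))) = Add(-12, Mul(12, P)))
Function('T')(C, G) = Add(7, C, Mul(-1, G)) (Function('T')(C, G) = Add(7, Mul(-1, Add(G, Mul(-1, C)))) = Add(7, Add(C, Mul(-1, G))) = Add(7, C, Mul(-1, G)))
Add(Mul(Function('U')(-1, 5), Function('X')(4)), Function('T')(Function('R')(-5, -4), -5)) = Add(Mul(Rational(-1, 3), Mul(Pow(2, Rational(1, 2)), Pow(4, Rational(1, 2)))), Add(7, Add(-12, Mul(12, -5)), Mul(-1, -5))) = Add(Mul(Rational(-1, 3), Mul(Pow(2, Rational(1, 2)), 2)), Add(7, Add(-12, -60), 5)) = Add(Mul(Rational(-1, 3), Mul(2, Pow(2, Rational(1, 2)))), Add(7, -72, 5)) = Add(Mul(Rational(-2, 3), Pow(2, Rational(1, 2))), -60) = Add(-60, Mul(Rational(-2, 3), Pow(2, Rational(1, 2))))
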